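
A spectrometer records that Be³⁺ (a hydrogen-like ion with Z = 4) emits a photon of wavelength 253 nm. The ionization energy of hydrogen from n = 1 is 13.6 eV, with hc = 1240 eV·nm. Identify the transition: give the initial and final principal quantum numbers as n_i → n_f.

n_i = 5, n_f = 4

The photon energy is ΔE = hc/λ = 1240 / 253 = 4.901 eV.
With Z = 4, ΔE = 217.6 × (1/n_f² − 1/n_i²), so 1/n_f² − 1/n_i² = 0.02252.
Trying n_f = 4 gives 1/n_i² = 0.03998, i.e. n_i ≈ 5; this pair matches.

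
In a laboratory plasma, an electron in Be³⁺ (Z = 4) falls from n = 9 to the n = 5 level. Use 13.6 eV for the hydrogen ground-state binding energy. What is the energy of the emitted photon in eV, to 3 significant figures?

The Bohr energies scale as Z², so for Z = 4: E_n = −217.6/n² eV.
E_9 = −217.6/81 = −2.686 eV and E_5 = −217.6/25 = −8.704 eV.
The photon energy is |E_9 − E_5| = 6.02 eV.

6.02 eV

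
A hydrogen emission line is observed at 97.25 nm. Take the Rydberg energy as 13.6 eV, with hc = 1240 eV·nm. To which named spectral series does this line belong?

Lyman

ΔE = 1240/97.25 = 12.75 eV.
This matches 13.6 × (1/1² − 1/4²), so n_f = 1: the Lyman series.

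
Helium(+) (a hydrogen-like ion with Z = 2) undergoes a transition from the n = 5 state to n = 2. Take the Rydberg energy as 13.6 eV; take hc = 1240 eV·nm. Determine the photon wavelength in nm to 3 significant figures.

109 nm

For Z = 2 the level energies scale as Z², so the effective Rydberg energy is 13.6 × 4 = 54.40 eV.
ΔE = 54.40 × (1/2² − 1/5²) = 54.40 × 0.2100 = 11.42 eV.
λ = hc/ΔE = 1240 / 11.42 = 109 nm.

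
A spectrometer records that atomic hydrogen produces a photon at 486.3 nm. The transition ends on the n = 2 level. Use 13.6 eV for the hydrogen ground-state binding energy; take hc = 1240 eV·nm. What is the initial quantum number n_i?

The photon energy is ΔE = hc/λ = 1240 / 486.3 = 2.550 eV.
With Z = 1, ΔE = 13.60 × (1/n_f² − 1/n_i²), so 1/n_f² − 1/n_i² = 0.1875.
With n_f = 2: 1/n_i² = 1/4 − 0.1875 = 0.06251, so n_i ≈ 4.00.

n_i = 4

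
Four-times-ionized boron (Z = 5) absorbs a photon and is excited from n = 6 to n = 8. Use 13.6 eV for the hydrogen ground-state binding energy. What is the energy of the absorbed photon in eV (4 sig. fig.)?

4.132 eV

The Bohr energies scale as Z², so for Z = 5: E_n = −340.0/n² eV.
E_8 = −340.0/64 = −5.313 eV and E_6 = −340.0/36 = −9.444 eV.
The photon energy is |E_8 − E_6| = 4.132 eV.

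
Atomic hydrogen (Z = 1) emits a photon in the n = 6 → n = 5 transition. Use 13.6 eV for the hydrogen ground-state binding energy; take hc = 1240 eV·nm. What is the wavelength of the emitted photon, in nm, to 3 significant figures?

ΔE = 13.60 × (1/5² − 1/6²) = 13.60 × 0.01222 = 0.1662 eV.
λ = hc/ΔE = 1240 / 0.1662 = 7460 nm.
This line belongs to the Pfund series.

7460 nm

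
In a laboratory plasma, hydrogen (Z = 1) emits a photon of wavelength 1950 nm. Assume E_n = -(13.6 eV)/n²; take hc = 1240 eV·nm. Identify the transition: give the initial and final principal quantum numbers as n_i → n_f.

n_i = 8, n_f = 4

The photon energy is ΔE = hc/λ = 1240 / 1950 = 0.6359 eV.
With Z = 1, ΔE = 13.60 × (1/n_f² − 1/n_i²), so 1/n_f² − 1/n_i² = 0.04676.
Trying n_f = 4 gives 1/n_i² = 0.01574, i.e. n_i ≈ 8; this pair matches.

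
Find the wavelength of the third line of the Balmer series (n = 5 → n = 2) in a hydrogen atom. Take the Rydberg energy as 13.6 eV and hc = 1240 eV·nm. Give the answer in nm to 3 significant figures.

434 nm

The Balmer series terminates on n_f = 2; the third line has n_i = 2+3 = 5.
ΔE = 13.60 × (1/2² − 1/5²) = 2.856 eV.
λ = 1240 / 2.856 = 434 nm.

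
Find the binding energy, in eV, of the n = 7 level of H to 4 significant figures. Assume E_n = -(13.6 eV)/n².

E_7 = −13.60/49 = −0.2776 eV, so ionization (to E = 0) requires 0.2776 eV.

0.2776 eV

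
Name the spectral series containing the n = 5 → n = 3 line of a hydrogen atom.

The series is set by the lower level: n_f = 3 is the Paschen series.

Paschen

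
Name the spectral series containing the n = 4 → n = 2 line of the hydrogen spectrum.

The series is set by the lower level: n_f = 2 is the Balmer series.

Balmer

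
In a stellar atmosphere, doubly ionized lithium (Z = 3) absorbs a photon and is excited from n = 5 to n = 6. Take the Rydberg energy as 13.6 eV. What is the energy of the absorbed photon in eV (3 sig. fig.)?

1.50 eV

The Bohr energies scale as Z², so for Z = 3: E_n = −122.4/n² eV.
E_6 = −122.4/36 = −3.400 eV and E_5 = −122.4/25 = −4.896 eV.
The photon energy is |E_6 − E_5| = 1.50 eV.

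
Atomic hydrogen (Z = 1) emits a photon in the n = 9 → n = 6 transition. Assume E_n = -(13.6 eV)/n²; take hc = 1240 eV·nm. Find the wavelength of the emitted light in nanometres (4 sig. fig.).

ΔE = 13.60 × (1/6² − 1/9²) = 13.60 × 0.01543 = 0.2099 eV.
λ = hc/ΔE = 1240 / 0.2099 = 5908 nm.

5908 nm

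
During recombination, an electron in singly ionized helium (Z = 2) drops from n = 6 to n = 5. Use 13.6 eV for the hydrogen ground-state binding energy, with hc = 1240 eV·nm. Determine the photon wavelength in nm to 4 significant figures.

1865 nm

For Z = 2 the level energies scale as Z², so the effective Rydberg energy is 13.6 × 4 = 54.40 eV.
ΔE = 54.40 × (1/5² − 1/6²) = 54.40 × 0.01222 = 0.6649 eV.
λ = hc/ΔE = 1240 / 0.6649 = 1865 nm.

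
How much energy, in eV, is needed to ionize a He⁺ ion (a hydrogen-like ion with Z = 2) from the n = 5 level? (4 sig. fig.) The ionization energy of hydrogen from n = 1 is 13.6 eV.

2.176 eV

E_n = −13.6 Z²/n² = −54.40/n² eV for Z = 2.
E_5 = −54.40/25 = −2.176 eV, so ionization (to E = 0) requires 2.176 eV.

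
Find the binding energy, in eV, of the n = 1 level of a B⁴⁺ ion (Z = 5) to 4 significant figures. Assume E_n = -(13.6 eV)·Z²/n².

E_n = −13.6 Z²/n² = −340.0/n² eV for Z = 5.
E_1 = −340.0/1 = −340.0 eV, so ionization (to E = 0) requires 340.0 eV.

340.0 eV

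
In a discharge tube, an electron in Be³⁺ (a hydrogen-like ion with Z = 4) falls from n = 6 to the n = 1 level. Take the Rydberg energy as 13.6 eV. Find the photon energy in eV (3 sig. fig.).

212 eV

The Bohr energies scale as Z², so for Z = 4: E_n = −217.6/n² eV.
E_6 = −217.6/36 = −6.044 eV and E_1 = −217.6/1 = −217.6 eV.
The photon energy is |E_6 − E_1| = 212 eV.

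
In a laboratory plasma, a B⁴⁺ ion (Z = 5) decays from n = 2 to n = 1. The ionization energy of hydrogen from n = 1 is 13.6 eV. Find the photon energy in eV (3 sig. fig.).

255 eV

The Bohr energies scale as Z², so for Z = 5: E_n = −340.0/n² eV.
E_2 = −340.0/4 = −85.00 eV and E_1 = −340.0/1 = −340.0 eV.
The photon energy is |E_2 − E_1| = 255 eV.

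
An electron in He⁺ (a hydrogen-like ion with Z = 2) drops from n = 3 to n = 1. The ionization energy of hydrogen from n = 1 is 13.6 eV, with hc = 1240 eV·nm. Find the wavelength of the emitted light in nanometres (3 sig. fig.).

For Z = 2 the level energies scale as Z², so the effective Rydberg energy is 13.6 × 4 = 54.40 eV.
ΔE = 54.40 × (1/1² − 1/3²) = 54.40 × 0.8889 = 48.36 eV.
λ = hc/ΔE = 1240 / 48.36 = 25.6 nm.

25.6 nm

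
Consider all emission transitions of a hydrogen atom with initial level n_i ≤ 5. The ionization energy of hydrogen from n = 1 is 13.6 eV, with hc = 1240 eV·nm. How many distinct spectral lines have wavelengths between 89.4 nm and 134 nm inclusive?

4

Enumerate all n_i → n_f pairs with 1 ≤ n_f < n_i ≤ 5 and compute λ = 1240 / [13.6·1·(1/n_f² − 1/n_i²)].
Lines falling in [89.4, 134] nm: 5→1 (94.98 nm), 4→1 (97.25 nm), 3→1 (102.6 nm), 2→1 (121.6 nm).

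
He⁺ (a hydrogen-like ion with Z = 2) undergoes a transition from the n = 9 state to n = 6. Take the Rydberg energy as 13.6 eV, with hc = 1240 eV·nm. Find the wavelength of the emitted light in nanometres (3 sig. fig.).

1480 nm

For Z = 2 the level energies scale as Z², so the effective Rydberg energy is 13.6 × 4 = 54.40 eV.
ΔE = 54.40 × (1/6² − 1/9²) = 54.40 × 0.01543 = 0.8395 eV.
λ = hc/ΔE = 1240 / 0.8395 = 1480 nm.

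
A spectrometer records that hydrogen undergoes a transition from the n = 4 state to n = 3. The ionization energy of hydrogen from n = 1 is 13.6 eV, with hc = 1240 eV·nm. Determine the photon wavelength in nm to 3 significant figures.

ΔE = 13.60 × (1/3² − 1/4²) = 13.60 × 0.04861 = 0.6611 eV.
λ = hc/ΔE = 1240 / 0.6611 = 1880 nm.
This line belongs to the Paschen series.

1880 nm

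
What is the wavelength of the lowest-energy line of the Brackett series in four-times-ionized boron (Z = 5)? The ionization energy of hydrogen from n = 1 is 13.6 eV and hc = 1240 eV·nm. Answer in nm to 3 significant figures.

The Brackett series terminates on n_f = 4; the first line has n_i = 4+1 = 5.
ΔE = 340.0 × (1/4² − 1/5²) = 7.650 eV.
λ = 1240 / 7.650 = 162 nm.

162 nm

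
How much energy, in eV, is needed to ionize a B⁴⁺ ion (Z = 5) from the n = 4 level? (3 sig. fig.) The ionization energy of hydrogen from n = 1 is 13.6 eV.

21.3 eV

E_n = −13.6 Z²/n² = −340.0/n² eV for Z = 5.
E_4 = −340.0/16 = −21.3 eV, so ionization (to E = 0) requires 21.3 eV.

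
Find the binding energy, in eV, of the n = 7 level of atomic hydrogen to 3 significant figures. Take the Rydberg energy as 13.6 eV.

E_7 = −13.60/49 = −0.278 eV, so ionization (to E = 0) requires 0.278 eV.

0.278 eV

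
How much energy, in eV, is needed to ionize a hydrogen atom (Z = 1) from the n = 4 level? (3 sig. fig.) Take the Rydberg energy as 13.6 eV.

0.850 eV

E_4 = −13.60/16 = −0.850 eV, so ionization (to E = 0) requires 0.850 eV.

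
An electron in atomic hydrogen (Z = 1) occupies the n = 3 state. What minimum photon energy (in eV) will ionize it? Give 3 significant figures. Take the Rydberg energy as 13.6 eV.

1.51 eV

E_3 = −13.60/9 = −1.51 eV, so ionization (to E = 0) requires 1.51 eV.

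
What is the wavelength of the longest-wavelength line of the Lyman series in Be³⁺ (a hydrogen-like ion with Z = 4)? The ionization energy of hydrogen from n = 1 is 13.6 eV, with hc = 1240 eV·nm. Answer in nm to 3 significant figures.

7.60 nm

The Lyman series terminates on n_f = 1; the first line has n_i = 1+1 = 2.
ΔE = 217.6 × (1/1² − 1/2²) = 163.2 eV.
λ = 1240 / 163.2 = 7.60 nm.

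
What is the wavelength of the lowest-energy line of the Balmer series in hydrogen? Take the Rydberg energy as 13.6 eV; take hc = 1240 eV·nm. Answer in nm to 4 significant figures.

The Balmer series terminates on n_f = 2; the first line has n_i = 2+1 = 3.
ΔE = 13.60 × (1/2² − 1/3²) = 1.889 eV.
λ = 1240 / 1.889 = 656.5 nm.

656.5 nm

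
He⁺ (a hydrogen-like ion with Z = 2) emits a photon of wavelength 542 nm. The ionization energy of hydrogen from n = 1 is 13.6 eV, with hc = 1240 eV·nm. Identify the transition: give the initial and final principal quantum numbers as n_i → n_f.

n_i = 7, n_f = 4

The photon energy is ΔE = hc/λ = 1240 / 542 = 2.288 eV.
With Z = 2, ΔE = 54.40 × (1/n_f² − 1/n_i²), so 1/n_f² − 1/n_i² = 0.04206.
Trying n_f = 4 gives 1/n_i² = 0.02044, i.e. n_i ≈ 7; this pair matches.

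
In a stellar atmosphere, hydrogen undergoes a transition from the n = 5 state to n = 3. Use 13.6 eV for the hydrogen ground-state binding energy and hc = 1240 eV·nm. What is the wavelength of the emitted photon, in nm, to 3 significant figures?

ΔE = 13.60 × (1/3² − 1/5²) = 13.60 × 0.07111 = 0.9671 eV.
λ = hc/ΔE = 1240 / 0.9671 = 1280 nm.

1280 nm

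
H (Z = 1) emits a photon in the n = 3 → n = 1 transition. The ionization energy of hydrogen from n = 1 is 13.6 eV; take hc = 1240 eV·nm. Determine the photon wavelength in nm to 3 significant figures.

ΔE = 13.60 × (1/1² − 1/3²) = 13.60 × 0.8889 = 12.09 eV.
λ = hc/ΔE = 1240 / 12.09 = 103 nm.

103 nm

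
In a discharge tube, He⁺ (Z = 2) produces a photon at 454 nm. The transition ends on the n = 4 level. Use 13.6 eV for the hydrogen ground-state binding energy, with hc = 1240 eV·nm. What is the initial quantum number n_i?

n_i = 9

The photon energy is ΔE = hc/λ = 1240 / 454 = 2.731 eV.
With Z = 2, ΔE = 54.40 × (1/n_f² − 1/n_i²), so 1/n_f² − 1/n_i² = 0.05021.
With n_f = 4: 1/n_i² = 1/16 − 0.05021 = 0.01229, so n_i ≈ 9.02.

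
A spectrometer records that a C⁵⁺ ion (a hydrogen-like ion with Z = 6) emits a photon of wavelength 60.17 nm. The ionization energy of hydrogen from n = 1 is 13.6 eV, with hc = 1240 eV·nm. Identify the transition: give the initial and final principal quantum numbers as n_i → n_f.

The photon energy is ΔE = hc/λ = 1240 / 60.17 = 20.61 eV.
With Z = 6, ΔE = 489.6 × (1/n_f² − 1/n_i²), so 1/n_f² − 1/n_i² = 0.04209.
Trying n_f = 4 gives 1/n_i² = 0.02041, i.e. n_i ≈ 7; this pair matches.

n_i = 7, n_f = 4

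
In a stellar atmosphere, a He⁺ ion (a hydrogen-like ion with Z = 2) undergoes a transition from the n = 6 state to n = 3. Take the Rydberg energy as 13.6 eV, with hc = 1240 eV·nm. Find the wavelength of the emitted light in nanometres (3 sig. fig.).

For Z = 2 the level energies scale as Z², so the effective Rydberg energy is 13.6 × 4 = 54.40 eV.
ΔE = 54.40 × (1/3² − 1/6²) = 54.40 × 0.08333 = 4.533 eV.
λ = hc/ΔE = 1240 / 4.533 = 274 nm.

274 nm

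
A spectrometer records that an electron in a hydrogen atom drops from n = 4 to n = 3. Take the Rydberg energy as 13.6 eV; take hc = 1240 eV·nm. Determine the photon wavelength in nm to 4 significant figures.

1876 nm

ΔE = 13.60 × (1/3² − 1/4²) = 13.60 × 0.04861 = 0.6611 eV.
λ = hc/ΔE = 1240 / 0.6611 = 1876 nm.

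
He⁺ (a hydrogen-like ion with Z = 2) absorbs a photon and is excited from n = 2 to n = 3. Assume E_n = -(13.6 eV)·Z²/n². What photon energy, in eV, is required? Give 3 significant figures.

The Bohr energies scale as Z², so for Z = 2: E_n = −54.40/n² eV.
E_3 = −54.40/9 = −6.044 eV and E_2 = −54.40/4 = −13.60 eV.
The photon energy is |E_3 − E_2| = 7.56 eV.

7.56 eV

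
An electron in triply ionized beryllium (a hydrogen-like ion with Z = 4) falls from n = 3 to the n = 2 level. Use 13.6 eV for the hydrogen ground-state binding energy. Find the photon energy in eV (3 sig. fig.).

30.2 eV

The Bohr energies scale as Z², so for Z = 4: E_n = −217.6/n² eV.
E_3 = −217.6/9 = −24.18 eV and E_2 = −217.6/4 = −54.40 eV.
The photon energy is |E_3 − E_2| = 30.2 eV.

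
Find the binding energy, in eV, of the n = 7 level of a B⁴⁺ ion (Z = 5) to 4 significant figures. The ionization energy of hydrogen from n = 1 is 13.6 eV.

6.939 eV

E_n = −13.6 Z²/n² = −340.0/n² eV for Z = 5.
E_7 = −340.0/49 = −6.939 eV, so ionization (to E = 0) requires 6.939 eV.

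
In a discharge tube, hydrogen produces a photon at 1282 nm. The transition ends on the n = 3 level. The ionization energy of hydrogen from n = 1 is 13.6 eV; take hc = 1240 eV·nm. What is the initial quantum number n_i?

The photon energy is ΔE = hc/λ = 1240 / 1282 = 0.9672 eV.
With Z = 1, ΔE = 13.60 × (1/n_f² − 1/n_i²), so 1/n_f² − 1/n_i² = 0.07112.
With n_f = 3: 1/n_i² = 1/9 − 0.07112 = 0.03999, so n_i ≈ 5.00.

n_i = 5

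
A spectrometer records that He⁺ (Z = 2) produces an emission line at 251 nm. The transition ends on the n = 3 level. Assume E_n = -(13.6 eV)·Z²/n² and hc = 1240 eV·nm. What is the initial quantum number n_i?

n_i = 7

The photon energy is ΔE = hc/λ = 1240 / 251 = 4.940 eV.
With Z = 2, ΔE = 54.40 × (1/n_f² − 1/n_i²), so 1/n_f² − 1/n_i² = 0.09081.
With n_f = 3: 1/n_i² = 1/9 − 0.09081 = 0.02030, so n_i ≈ 7.02.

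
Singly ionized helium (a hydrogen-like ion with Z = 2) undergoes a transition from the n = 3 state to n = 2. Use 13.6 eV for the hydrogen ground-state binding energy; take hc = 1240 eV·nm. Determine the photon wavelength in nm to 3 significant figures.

For Z = 2 the level energies scale as Z², so the effective Rydberg energy is 13.6 × 4 = 54.40 eV.
ΔE = 54.40 × (1/2² − 1/3²) = 54.40 × 0.1389 = 7.556 eV.
λ = hc/ΔE = 1240 / 7.556 = 164 nm.

164 nm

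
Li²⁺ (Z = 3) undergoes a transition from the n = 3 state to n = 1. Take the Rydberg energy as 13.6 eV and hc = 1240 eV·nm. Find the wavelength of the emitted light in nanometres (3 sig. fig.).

For Z = 3 the level energies scale as Z², so the effective Rydberg energy is 13.6 × 9 = 122.4 eV.
ΔE = 122.4 × (1/1² − 1/3²) = 122.4 × 0.8889 = 108.8 eV.
λ = hc/ΔE = 1240 / 108.8 = 11.4 nm.

11.4 nm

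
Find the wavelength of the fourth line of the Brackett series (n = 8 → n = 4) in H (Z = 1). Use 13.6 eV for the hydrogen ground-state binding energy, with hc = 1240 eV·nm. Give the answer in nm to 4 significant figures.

The Brackett series terminates on n_f = 4; the fourth line has n_i = 4+4 = 8.
ΔE = 13.60 × (1/4² − 1/8²) = 0.6375 eV.
λ = 1240 / 0.6375 = 1945 nm.

1945 nm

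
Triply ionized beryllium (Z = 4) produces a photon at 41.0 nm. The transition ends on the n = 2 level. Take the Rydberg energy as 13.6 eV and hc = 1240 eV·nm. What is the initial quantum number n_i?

The photon energy is ΔE = hc/λ = 1240 / 41.0 = 30.24 eV.
With Z = 4, ΔE = 217.6 × (1/n_f² − 1/n_i²), so 1/n_f² − 1/n_i² = 0.1390.
With n_f = 2: 1/n_i² = 1/4 − 0.1390 = 0.1110, so n_i ≈ 3.00.

n_i = 3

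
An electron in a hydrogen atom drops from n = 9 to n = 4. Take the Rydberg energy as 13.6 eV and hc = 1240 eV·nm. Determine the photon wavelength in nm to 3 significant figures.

1820 nm

ΔE = 13.60 × (1/4² − 1/9²) = 13.60 × 0.05015 = 0.6821 eV.
λ = hc/ΔE = 1240 / 0.6821 = 1820 nm.
This line belongs to the Brackett series.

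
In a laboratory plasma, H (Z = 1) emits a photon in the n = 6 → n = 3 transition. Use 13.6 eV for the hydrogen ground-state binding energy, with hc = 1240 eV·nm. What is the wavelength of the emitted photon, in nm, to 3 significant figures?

1090 nm

ΔE = 13.60 × (1/3² − 1/6²) = 13.60 × 0.08333 = 1.133 eV.
λ = hc/ΔE = 1240 / 1.133 = 1090 nm.
This line belongs to the Paschen series.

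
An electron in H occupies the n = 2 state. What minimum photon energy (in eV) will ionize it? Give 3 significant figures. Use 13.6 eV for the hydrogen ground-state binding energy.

3.40 eV

E_2 = −13.60/4 = −3.40 eV, so ionization (to E = 0) requires 3.40 eV.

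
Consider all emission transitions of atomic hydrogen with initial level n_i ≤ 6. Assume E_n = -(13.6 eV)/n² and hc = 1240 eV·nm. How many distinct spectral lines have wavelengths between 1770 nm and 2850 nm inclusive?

2

Enumerate all n_i → n_f pairs with 1 ≤ n_f < n_i ≤ 6 and compute λ = 1240 / [13.6·1·(1/n_f² − 1/n_i²)].
Lines falling in [1770, 2850] nm: 4→3 (1876 nm), 6→4 (2626 nm).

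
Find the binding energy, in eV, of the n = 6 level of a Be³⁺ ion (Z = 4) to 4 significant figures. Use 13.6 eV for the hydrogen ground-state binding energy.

E_n = −13.6 Z²/n² = −217.6/n² eV for Z = 4.
E_6 = −217.6/36 = −6.044 eV, so ionization (to E = 0) requires 6.044 eV.

6.044 eV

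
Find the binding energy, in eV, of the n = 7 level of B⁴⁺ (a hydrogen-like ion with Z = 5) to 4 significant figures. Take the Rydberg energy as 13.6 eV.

6.939 eV

E_n = −13.6 Z²/n² = −340.0/n² eV for Z = 5.
E_7 = −340.0/49 = −6.939 eV, so ionization (to E = 0) requires 6.939 eV.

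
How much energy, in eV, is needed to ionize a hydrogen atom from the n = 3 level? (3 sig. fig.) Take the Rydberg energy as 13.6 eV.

1.51 eV

E_3 = −13.60/9 = −1.51 eV, so ionization (to E = 0) requires 1.51 eV.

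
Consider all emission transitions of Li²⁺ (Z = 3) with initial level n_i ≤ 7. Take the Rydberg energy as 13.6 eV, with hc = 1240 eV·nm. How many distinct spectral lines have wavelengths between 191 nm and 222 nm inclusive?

1

Enumerate all n_i → n_f pairs with 1 ≤ n_f < n_i ≤ 7 and compute λ = 1240 / [13.6·9·(1/n_f² − 1/n_i²)].
Lines falling in [191, 222] nm: 4→3 (208.4 nm).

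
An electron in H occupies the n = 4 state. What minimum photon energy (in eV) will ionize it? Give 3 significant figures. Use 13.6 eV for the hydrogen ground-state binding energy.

E_4 = −13.60/16 = −0.850 eV, so ionization (to E = 0) requires 0.850 eV.

0.850 eV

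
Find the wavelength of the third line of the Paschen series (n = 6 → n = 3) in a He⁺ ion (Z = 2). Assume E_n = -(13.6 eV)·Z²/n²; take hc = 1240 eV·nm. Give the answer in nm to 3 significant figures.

The Paschen series terminates on n_f = 3; the third line has n_i = 3+3 = 6.
ΔE = 54.40 × (1/3² − 1/6²) = 4.533 eV.
λ = 1240 / 4.533 = 274 nm.

274 nm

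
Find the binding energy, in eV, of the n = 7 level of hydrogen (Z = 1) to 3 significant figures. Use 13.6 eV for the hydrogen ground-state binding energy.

0.278 eV

E_7 = −13.60/49 = −0.278 eV, so ionization (to E = 0) requires 0.278 eV.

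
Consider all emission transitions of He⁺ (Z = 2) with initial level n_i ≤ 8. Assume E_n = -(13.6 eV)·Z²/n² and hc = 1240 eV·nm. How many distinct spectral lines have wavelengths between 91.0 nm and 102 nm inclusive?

Enumerate all n_i → n_f pairs with 1 ≤ n_f < n_i ≤ 8 and compute λ = 1240 / [13.6·4·(1/n_f² − 1/n_i²)].
Lines falling in [91.0, 102] nm: 8→2 (97.25 nm), 7→2 (99.28 nm).

2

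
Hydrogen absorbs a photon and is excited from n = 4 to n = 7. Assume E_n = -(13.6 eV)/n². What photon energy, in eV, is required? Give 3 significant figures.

E_7 = −13.60/49 = −0.2776 eV and E_4 = −13.60/16 = −0.8500 eV.
The photon energy is |E_7 − E_4| = 0.572 eV.

0.572 eV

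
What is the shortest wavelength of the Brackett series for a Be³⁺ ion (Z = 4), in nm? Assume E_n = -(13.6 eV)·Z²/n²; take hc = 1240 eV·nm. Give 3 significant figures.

The Brackett series has lower level n_f = 4; the series limit corresponds to n_i → ∞.
ΔE_max = 13.6 × 16 / 4² = 13.60 eV.
λ_min = 1240 / 13.60 = 91.2 nm.

91.2 nm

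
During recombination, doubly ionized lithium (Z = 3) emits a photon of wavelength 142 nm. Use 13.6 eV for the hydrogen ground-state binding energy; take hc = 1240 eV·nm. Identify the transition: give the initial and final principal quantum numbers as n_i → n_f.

n_i = 5, n_f = 3

The photon energy is ΔE = hc/λ = 1240 / 142 = 8.732 eV.
With Z = 3, ΔE = 122.4 × (1/n_f² − 1/n_i²), so 1/n_f² − 1/n_i² = 0.07134.
Trying n_f = 3 gives 1/n_i² = 0.03977, i.e. n_i ≈ 5; this pair matches.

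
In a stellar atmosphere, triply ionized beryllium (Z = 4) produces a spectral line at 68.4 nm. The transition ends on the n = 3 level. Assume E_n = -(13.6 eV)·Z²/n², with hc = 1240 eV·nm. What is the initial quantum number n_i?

n_i = 6

The photon energy is ΔE = hc/λ = 1240 / 68.4 = 18.13 eV.
With Z = 4, ΔE = 217.6 × (1/n_f² − 1/n_i²), so 1/n_f² − 1/n_i² = 0.08331.
With n_f = 3: 1/n_i² = 1/9 − 0.08331 = 0.02780, so n_i ≈ 6.00.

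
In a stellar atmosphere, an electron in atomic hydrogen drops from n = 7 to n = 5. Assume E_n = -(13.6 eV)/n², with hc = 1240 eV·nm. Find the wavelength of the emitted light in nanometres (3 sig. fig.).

4650 nm

ΔE = 13.60 × (1/5² − 1/7²) = 13.60 × 0.01959 = 0.2664 eV.
λ = hc/ΔE = 1240 / 0.2664 = 4650 nm.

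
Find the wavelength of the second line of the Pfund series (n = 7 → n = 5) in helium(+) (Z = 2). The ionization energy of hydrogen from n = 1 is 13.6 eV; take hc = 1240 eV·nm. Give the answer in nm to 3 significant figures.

1160 nm

The Pfund series terminates on n_f = 5; the second line has n_i = 5+2 = 7.
ΔE = 54.40 × (1/5² − 1/7²) = 1.066 eV.
λ = 1240 / 1.066 = 1160 nm.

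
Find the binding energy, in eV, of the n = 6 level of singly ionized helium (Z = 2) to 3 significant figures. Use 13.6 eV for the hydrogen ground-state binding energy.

E_n = −13.6 Z²/n² = −54.40/n² eV for Z = 2.
E_6 = −54.40/36 = −1.51 eV, so ionization (to E = 0) requires 1.51 eV.

1.51 eV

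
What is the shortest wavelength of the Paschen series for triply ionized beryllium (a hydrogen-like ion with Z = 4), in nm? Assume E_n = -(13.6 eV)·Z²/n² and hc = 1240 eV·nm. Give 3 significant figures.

51.3 nm

The Paschen series has lower level n_f = 3; the series limit corresponds to n_i → ∞.
ΔE_max = 13.6 × 16 / 3² = 24.18 eV.
λ_min = 1240 / 24.18 = 51.3 nm.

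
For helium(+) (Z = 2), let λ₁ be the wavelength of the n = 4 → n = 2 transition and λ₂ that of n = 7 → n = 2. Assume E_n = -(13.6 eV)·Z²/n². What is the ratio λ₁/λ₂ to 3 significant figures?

λ ∝ 1/ΔE ∝ 1/(1/n_f² − 1/n_i²), and the Z² and hc factors cancel in the ratio.
λ₁/λ₂ = (1/2² − 1/7²)/(1/2² − 1/4²) = 0.2296/0.1875 = 1.22.

1.22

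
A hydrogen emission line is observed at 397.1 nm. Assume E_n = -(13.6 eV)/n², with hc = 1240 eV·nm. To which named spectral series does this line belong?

ΔE = 1240/397.1 = 3.123 eV.
This matches 13.6 × (1/2² − 1/7²), so n_f = 2: the Balmer series.

Balmer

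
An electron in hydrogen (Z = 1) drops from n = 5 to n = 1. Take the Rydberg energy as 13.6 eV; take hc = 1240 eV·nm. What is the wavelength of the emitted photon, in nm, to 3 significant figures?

ΔE = 13.60 × (1/1² − 1/5²) = 13.60 × 0.9600 = 13.06 eV.
λ = hc/ΔE = 1240 / 13.06 = 95.0 nm.
This line belongs to the Lyman series.

95.0 nm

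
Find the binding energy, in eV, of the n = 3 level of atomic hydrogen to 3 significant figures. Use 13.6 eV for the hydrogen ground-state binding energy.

1.51 eV

E_3 = −13.60/9 = −1.51 eV, so ionization (to E = 0) requires 1.51 eV.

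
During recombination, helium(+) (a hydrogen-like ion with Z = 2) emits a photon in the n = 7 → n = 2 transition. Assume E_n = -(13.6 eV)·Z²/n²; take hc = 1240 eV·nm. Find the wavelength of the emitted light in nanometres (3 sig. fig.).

99.3 nm

For Z = 2 the level energies scale as Z², so the effective Rydberg energy is 13.6 × 4 = 54.40 eV.
ΔE = 54.40 × (1/2² − 1/7²) = 54.40 × 0.2296 = 12.49 eV.
λ = hc/ΔE = 1240 / 12.49 = 99.3 nm.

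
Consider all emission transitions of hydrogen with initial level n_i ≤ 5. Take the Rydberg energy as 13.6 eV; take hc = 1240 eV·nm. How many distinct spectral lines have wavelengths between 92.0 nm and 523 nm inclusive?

Enumerate all n_i → n_f pairs with 1 ≤ n_f < n_i ≤ 5 and compute λ = 1240 / [13.6·1·(1/n_f² − 1/n_i²)].
Lines falling in [92.0, 523] nm: 5→1 (94.98 nm), 4→1 (97.25 nm), 3→1 (102.6 nm), 2→1 (121.6 nm), 5→2 (434.2 nm), 4→2 (486.3 nm).

6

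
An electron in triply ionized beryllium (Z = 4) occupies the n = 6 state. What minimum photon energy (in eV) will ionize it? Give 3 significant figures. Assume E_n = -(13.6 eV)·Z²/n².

E_n = −13.6 Z²/n² = −217.6/n² eV for Z = 4.
E_6 = −217.6/36 = −6.04 eV, so ionization (to E = 0) requires 6.04 eV.

6.04 eV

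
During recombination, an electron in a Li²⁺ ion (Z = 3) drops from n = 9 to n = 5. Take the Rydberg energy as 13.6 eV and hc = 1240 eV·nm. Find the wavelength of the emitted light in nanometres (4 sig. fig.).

For Z = 3 the level energies scale as Z², so the effective Rydberg energy is 13.6 × 9 = 122.4 eV.
ΔE = 122.4 × (1/5² − 1/9²) = 122.4 × 0.02765 = 3.385 eV.
λ = hc/ΔE = 1240 / 3.385 = 366.3 nm.

366.3 nm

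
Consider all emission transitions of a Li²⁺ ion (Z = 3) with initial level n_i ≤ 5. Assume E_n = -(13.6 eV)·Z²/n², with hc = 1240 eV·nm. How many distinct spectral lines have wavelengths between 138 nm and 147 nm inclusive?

Enumerate all n_i → n_f pairs with 1 ≤ n_f < n_i ≤ 5 and compute λ = 1240 / [13.6·9·(1/n_f² − 1/n_i²)].
Lines falling in [138, 147] nm: 5→3 (142.5 nm).

1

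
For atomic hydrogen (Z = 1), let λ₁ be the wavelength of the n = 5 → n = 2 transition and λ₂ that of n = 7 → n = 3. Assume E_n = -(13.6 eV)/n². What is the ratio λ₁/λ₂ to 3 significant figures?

0.432

λ ∝ 1/ΔE ∝ 1/(1/n_f² − 1/n_i²), and the Z² and hc factors cancel in the ratio.
λ₁/λ₂ = (1/3² − 1/7²)/(1/2² − 1/5²) = 0.09070/0.2100 = 0.432.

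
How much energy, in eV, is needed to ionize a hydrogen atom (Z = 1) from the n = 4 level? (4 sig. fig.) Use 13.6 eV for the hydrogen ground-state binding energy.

E_4 = −13.60/16 = −0.8500 eV, so ionization (to E = 0) requires 0.8500 eV.

0.8500 eV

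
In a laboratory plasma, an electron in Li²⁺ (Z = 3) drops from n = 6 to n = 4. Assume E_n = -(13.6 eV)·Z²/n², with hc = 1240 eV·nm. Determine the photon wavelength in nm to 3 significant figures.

292 nm

For Z = 3 the level energies scale as Z², so the effective Rydberg energy is 13.6 × 9 = 122.4 eV.
ΔE = 122.4 × (1/4² − 1/6²) = 122.4 × 0.03472 = 4.250 eV.
λ = hc/ΔE = 1240 / 4.250 = 292 nm.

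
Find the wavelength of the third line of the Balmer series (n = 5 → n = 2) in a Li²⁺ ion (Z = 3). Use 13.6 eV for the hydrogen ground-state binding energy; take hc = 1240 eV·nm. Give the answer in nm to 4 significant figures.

48.24 nm

The Balmer series terminates on n_f = 2; the third line has n_i = 2+3 = 5.
ΔE = 122.4 × (1/2² − 1/5²) = 25.70 eV.
λ = 1240 / 25.70 = 48.24 nm.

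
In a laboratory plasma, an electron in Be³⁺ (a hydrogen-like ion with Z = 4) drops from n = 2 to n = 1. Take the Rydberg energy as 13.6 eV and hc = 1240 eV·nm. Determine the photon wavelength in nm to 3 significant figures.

7.60 nm

For Z = 4 the level energies scale as Z², so the effective Rydberg energy is 13.6 × 16 = 217.6 eV.
ΔE = 217.6 × (1/1² − 1/2²) = 217.6 × 0.7500 = 163.2 eV.
λ = hc/ΔE = 1240 / 163.2 = 7.60 nm.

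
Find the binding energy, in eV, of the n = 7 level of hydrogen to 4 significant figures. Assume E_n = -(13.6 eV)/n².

0.2776 eV

E_7 = −13.60/49 = −0.2776 eV, so ionization (to E = 0) requires 0.2776 eV.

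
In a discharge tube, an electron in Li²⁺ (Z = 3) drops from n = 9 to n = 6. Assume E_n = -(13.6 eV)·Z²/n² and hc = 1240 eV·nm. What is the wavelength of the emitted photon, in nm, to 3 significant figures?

656 nm

For Z = 3 the level energies scale as Z², so the effective Rydberg energy is 13.6 × 9 = 122.4 eV.
ΔE = 122.4 × (1/6² − 1/9²) = 122.4 × 0.01543 = 1.889 eV.
λ = hc/ΔE = 1240 / 1.889 = 656 nm.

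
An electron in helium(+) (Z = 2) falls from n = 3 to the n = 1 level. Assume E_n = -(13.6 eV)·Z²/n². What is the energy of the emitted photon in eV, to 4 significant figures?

48.36 eV

The Bohr energies scale as Z², so for Z = 2: E_n = −54.40/n² eV.
E_3 = −54.40/9 = −6.044 eV and E_1 = −54.40/1 = −54.40 eV.
The photon energy is |E_3 − E_1| = 48.36 eV.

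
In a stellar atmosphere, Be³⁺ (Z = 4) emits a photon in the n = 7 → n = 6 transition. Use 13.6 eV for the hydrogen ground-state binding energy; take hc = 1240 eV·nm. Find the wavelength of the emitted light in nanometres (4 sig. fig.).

773.2 nm

For Z = 4 the level energies scale as Z², so the effective Rydberg energy is 13.6 × 16 = 217.6 eV.
ΔE = 217.6 × (1/6² − 1/7²) = 217.6 × 0.007370 = 1.604 eV.
λ = hc/ΔE = 1240 / 1.604 = 773.2 nm.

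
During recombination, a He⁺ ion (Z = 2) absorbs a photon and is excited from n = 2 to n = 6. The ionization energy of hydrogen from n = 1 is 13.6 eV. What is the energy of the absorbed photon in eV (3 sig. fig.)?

The Bohr energies scale as Z², so for Z = 2: E_n = −54.40/n² eV.
E_6 = −54.40/36 = −1.511 eV and E_2 = −54.40/4 = −13.60 eV.
The photon energy is |E_6 − E_2| = 12.1 eV.

12.1 eV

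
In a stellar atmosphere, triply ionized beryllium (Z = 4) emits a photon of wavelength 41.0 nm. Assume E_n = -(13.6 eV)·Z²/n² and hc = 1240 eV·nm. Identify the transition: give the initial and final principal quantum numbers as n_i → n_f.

The photon energy is ΔE = hc/λ = 1240 / 41.0 = 30.24 eV.
With Z = 4, ΔE = 217.6 × (1/n_f² − 1/n_i²), so 1/n_f² − 1/n_i² = 0.1390.
Trying n_f = 2 gives 1/n_i² = 0.1110, i.e. n_i ≈ 3; this pair matches.

n_i = 3, n_f = 2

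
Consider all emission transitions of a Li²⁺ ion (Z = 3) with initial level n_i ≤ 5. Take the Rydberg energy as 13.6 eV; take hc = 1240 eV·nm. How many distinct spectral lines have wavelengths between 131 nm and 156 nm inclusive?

1

Enumerate all n_i → n_f pairs with 1 ≤ n_f < n_i ≤ 5 and compute λ = 1240 / [13.6·9·(1/n_f² − 1/n_i²)].
Lines falling in [131, 156] nm: 5→3 (142.5 nm).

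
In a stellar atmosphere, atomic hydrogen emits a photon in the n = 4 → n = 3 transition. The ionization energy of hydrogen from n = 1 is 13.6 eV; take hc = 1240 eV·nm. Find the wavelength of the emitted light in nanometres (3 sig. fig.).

ΔE = 13.60 × (1/3² − 1/4²) = 13.60 × 0.04861 = 0.6611 eV.
λ = hc/ΔE = 1240 / 0.6611 = 1880 nm.
This line belongs to the Paschen series.

1880 nm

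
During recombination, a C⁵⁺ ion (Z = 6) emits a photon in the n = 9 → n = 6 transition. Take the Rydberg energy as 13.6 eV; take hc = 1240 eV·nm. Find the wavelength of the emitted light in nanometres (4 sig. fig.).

For Z = 6 the level energies scale as Z², so the effective Rydberg energy is 13.6 × 36 = 489.6 eV.
ΔE = 489.6 × (1/6² − 1/9²) = 489.6 × 0.01543 = 7.556 eV.
λ = hc/ΔE = 1240 / 7.556 = 164.1 nm.

164.1 nm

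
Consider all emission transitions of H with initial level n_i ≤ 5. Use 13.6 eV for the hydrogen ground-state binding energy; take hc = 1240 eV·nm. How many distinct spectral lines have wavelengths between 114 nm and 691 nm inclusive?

4

Enumerate all n_i → n_f pairs with 1 ≤ n_f < n_i ≤ 5 and compute λ = 1240 / [13.6·1·(1/n_f² − 1/n_i²)].
Lines falling in [114, 691] nm: 2→1 (121.6 nm), 5→2 (434.2 nm), 4→2 (486.3 nm), 3→2 (656.5 nm).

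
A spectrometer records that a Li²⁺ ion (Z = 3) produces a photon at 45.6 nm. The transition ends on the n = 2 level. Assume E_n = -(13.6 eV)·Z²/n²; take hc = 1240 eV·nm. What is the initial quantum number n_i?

n_i = 6

The photon energy is ΔE = hc/λ = 1240 / 45.6 = 27.19 eV.
With Z = 3, ΔE = 122.4 × (1/n_f² − 1/n_i²), so 1/n_f² − 1/n_i² = 0.2222.
With n_f = 2: 1/n_i² = 1/4 − 0.2222 = 0.02784, so n_i ≈ 5.99.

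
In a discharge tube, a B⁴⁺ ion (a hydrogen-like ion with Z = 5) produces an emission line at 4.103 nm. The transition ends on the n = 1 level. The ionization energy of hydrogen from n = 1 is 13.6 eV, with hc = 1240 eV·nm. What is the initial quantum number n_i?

n_i = 3

The photon energy is ΔE = hc/λ = 1240 / 4.103 = 302.2 eV.
With Z = 5, ΔE = 340.0 × (1/n_f² − 1/n_i²), so 1/n_f² − 1/n_i² = 0.8889.
With n_f = 1: 1/n_i² = 1/1 − 0.8889 = 0.1111, so n_i ≈ 3.00.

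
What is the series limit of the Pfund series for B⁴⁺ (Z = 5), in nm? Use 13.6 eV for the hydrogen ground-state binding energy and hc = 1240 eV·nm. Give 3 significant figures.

The Pfund series has lower level n_f = 5; the series limit corresponds to n_i → ∞.
ΔE_max = 13.6 × 25 / 5² = 13.60 eV.
λ_min = 1240 / 13.60 = 91.2 nm.

91.2 nm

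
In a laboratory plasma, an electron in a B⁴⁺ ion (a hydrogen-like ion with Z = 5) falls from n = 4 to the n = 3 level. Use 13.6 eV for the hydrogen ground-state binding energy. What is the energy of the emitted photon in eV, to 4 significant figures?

16.53 eV

The Bohr energies scale as Z², so for Z = 5: E_n = −340.0/n² eV.
E_4 = −340.0/16 = −21.25 eV and E_3 = −340.0/9 = −37.78 eV.
The photon energy is |E_4 − E_3| = 16.53 eV.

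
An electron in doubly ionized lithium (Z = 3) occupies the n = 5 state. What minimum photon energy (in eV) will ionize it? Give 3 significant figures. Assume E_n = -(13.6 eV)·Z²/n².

4.90 eV

E_n = −13.6 Z²/n² = −122.4/n² eV for Z = 3.
E_5 = −122.4/25 = −4.90 eV, so ionization (to E = 0) requires 4.90 eV.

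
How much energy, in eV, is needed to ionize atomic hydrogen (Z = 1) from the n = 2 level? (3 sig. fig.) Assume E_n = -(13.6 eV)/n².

E_2 = −13.60/4 = −3.40 eV, so ionization (to E = 0) requires 3.40 eV.

3.40 eV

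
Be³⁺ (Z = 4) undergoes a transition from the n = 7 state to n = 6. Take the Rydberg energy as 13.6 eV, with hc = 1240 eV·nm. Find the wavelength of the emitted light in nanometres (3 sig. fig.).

773 nm

For Z = 4 the level energies scale as Z², so the effective Rydberg energy is 13.6 × 16 = 217.6 eV.
ΔE = 217.6 × (1/6² − 1/7²) = 217.6 × 0.007370 = 1.604 eV.
λ = hc/ΔE = 1240 / 1.604 = 773 nm.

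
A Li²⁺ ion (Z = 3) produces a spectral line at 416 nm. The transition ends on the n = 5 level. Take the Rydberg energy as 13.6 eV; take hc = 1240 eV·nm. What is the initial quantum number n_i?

n_i = 8

The photon energy is ΔE = hc/λ = 1240 / 416 = 2.981 eV.
With Z = 3, ΔE = 122.4 × (1/n_f² − 1/n_i²), so 1/n_f² − 1/n_i² = 0.02435.
With n_f = 5: 1/n_i² = 1/25 − 0.02435 = 0.01565, so n_i ≈ 7.99.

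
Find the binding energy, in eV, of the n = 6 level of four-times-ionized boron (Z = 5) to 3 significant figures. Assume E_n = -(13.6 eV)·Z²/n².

E_n = −13.6 Z²/n² = −340.0/n² eV for Z = 5.
E_6 = −340.0/36 = −9.44 eV, so ionization (to E = 0) requires 9.44 eV.

9.44 eV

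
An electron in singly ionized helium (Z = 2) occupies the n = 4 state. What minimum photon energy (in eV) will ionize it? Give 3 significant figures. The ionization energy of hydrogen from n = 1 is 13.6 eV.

E_n = −13.6 Z²/n² = −54.40/n² eV for Z = 2.
E_4 = −54.40/16 = −3.40 eV, so ionization (to E = 0) requires 3.40 eV.

3.40 eV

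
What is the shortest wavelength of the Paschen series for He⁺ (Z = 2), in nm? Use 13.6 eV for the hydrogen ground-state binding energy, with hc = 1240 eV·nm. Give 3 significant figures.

205 nm

The Paschen series has lower level n_f = 3; the series limit corresponds to n_i → ∞.
ΔE_max = 13.6 × 4 / 3² = 6.044 eV.
λ_min = 1240 / 6.044 = 205 nm.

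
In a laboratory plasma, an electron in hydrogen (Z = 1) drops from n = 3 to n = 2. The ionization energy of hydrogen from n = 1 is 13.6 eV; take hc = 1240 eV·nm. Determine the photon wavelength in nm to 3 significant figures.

656 nm

ΔE = 13.60 × (1/2² − 1/3²) = 13.60 × 0.1389 = 1.889 eV.
λ = hc/ΔE = 1240 / 1.889 = 656 nm.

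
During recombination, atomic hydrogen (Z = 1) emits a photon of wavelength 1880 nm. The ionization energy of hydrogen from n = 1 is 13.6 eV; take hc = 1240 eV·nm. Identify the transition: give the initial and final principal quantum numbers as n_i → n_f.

n_i = 4, n_f = 3

The photon energy is ΔE = hc/λ = 1240 / 1880 = 0.6596 eV.
With Z = 1, ΔE = 13.60 × (1/n_f² − 1/n_i²), so 1/n_f² − 1/n_i² = 0.04850.
Trying n_f = 3 gives 1/n_i² = 0.06261, i.e. n_i ≈ 4; this pair matches.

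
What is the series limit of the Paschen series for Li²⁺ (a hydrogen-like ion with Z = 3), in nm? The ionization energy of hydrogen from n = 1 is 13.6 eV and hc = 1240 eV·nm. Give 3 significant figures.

The Paschen series has lower level n_f = 3; the series limit corresponds to n_i → ∞.
ΔE_max = 13.6 × 9 / 3² = 13.60 eV.
λ_min = 1240 / 13.60 = 91.2 nm.

91.2 nm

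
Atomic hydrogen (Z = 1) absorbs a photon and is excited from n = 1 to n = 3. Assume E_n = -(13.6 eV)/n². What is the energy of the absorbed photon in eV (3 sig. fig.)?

E_3 = −13.60/9 = −1.511 eV and E_1 = −13.60/1 = −13.60 eV.
The photon energy is |E_3 − E_1| = 12.1 eV.

12.1 eV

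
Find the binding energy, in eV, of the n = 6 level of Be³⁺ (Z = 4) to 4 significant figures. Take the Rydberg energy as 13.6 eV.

6.044 eV

E_n = −13.6 Z²/n² = −217.6/n² eV for Z = 4.
E_6 = −217.6/36 = −6.044 eV, so ionization (to E = 0) requires 6.044 eV.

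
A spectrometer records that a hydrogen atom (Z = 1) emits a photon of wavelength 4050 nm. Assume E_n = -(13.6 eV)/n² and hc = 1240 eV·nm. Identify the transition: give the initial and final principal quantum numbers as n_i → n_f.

n_i = 5, n_f = 4

The photon energy is ΔE = hc/λ = 1240 / 4050 = 0.3062 eV.
With Z = 1, ΔE = 13.60 × (1/n_f² − 1/n_i²), so 1/n_f² − 1/n_i² = 0.02251.
Trying n_f = 4 gives 1/n_i² = 0.03999, i.e. n_i ≈ 5; this pair matches.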